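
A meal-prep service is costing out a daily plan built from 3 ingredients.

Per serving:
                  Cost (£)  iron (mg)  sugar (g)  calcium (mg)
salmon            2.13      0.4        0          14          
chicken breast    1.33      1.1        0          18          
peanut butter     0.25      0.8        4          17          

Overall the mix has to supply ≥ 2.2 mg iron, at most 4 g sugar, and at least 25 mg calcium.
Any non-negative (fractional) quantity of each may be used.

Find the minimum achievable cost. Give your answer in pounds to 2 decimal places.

£1.94

Let x1 = servings of salmon, x2 = servings of chicken breast, x3 = servings of peanut butter.
min 2.13x1 + 1.33x2 + 0.25x3 with:
  0.4x1 + 1.1x2 + 0.8x3 ≥ 2.2   (iron)
  4x3 ≤ 4   (sugar)
  14x1 + 18x2 + 17x3 ≥ 25   (calcium)
  x1, x2, x3 ≥ 0.
The optimal basis is {chicken breast, peanut butter}; salmon drops out. Binding constraints: iron and sugar.
That vertex is x2 = 1.273, x3 = 1.
Objective = 1.33·1.273 + 0.25·1 = 1.9431.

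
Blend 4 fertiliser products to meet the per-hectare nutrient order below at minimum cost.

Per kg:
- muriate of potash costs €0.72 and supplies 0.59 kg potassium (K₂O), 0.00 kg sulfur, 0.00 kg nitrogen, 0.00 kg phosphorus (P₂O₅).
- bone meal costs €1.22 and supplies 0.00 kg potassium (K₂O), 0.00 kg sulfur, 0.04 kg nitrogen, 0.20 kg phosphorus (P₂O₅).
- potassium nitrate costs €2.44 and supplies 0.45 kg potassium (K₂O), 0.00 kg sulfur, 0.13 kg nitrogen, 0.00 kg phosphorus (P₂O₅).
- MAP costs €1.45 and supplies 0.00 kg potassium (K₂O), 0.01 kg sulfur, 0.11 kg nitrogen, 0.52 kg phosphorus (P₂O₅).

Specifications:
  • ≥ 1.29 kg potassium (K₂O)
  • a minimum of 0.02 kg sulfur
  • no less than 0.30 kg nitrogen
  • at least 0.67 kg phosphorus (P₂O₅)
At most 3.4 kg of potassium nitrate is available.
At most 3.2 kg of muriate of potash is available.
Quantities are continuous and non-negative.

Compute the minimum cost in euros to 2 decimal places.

Let x1 = kg of muriate of potash, x2 = kg of bone meal, x3 = kg of potassium nitrate, x4 = kg of MAP.
Minimise 0.72x1 + 1.22x2 + 2.44x3 + 1.45x4 with:
  0.59x1 + 0.45x3 ≥ 1.29   (potassium (K₂O))
  0.01x4 ≥ 0.02   (sulfur)
  0.04x2 + 0.13x3 + 0.11x4 ≥ 0.3   (nitrogen)
  0.2x2 + 0.52x4 ≥ 0.67   (phosphorus (P₂O₅))
  x3 ≤ 3.4
  x1 ≤ 3.2
  x1, x2, x3, x4 ≥ 0.
The minimum-cost mix takes nothing from bone meal, potassium nitrate — only muriate of potash, MAP. Binding constraints: potassium (K₂O) and nitrogen.
So muriate of potash = 2.186 kg, MAP = 2.727 kg.
Objective = 0.72·2.186 + 1.45·2.727 = 5.5281.

€5.53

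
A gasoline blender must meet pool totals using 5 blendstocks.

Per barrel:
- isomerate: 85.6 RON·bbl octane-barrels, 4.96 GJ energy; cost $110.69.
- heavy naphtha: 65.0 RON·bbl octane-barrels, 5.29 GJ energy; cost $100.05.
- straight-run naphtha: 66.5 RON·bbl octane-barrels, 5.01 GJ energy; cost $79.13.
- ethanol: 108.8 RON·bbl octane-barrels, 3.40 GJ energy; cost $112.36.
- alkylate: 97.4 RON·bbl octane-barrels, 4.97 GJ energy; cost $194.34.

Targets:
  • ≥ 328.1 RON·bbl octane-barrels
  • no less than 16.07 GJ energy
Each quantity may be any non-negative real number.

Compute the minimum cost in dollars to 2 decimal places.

Treat it as an LP. Let x1 = barrels of isomerate, x2 = barrels of heavy naphtha, x3 = barrels of straight-run naphtha, x4 = barrels of ethanol, x5 = barrels of alkylate.
Minimise 110.69x1 + 100.05x2 + 79.13x3 + 112.36x4 + 194.34x5 s.t.:
  85.6x1 + 65x2 + 66.5x3 + 108.8x4 + 97.4x5 ≥ 328.1   (octane-barrels)
  4.96x1 + 5.29x2 + 5.01x3 + 3.4x4 + 4.97x5 ≥ 16.07   (energy)
  x1, x2, x3, x4, x5 ≥ 0.
At the optimum only straight-run naphtha, ethanol are positive (isomerate, heavy naphtha, alkylate = 0). There the octane-barrels and energy constraints are tight.
That vertex is x3 = 1.984, x4 = 1.803.
Hence cost = 79.13·1.984 + 112.36·1.803 = $359.5790.

$359.58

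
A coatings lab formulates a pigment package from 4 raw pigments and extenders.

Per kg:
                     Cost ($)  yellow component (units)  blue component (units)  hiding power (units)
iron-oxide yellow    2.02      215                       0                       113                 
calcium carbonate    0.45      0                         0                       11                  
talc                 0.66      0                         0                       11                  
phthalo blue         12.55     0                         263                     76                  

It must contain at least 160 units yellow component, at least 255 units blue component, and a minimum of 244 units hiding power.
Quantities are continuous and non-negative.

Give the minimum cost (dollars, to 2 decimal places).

$15.21

Treat it as an LP. Let x1 = kg of iron-oxide yellow, x2 = kg of calcium carbonate, x3 = kg of talc, x4 = kg of phthalo blue.
Minimise 2.02x1 + 0.45x2 + 0.66x3 + 12.55x4 s.t.:
  215x1 ≥ 160   (yellow component)
  263x4 ≥ 255   (blue component)
  113x1 + 11x2 + 11x3 + 76x4 ≥ 244   (hiding power)
  x1, x2, x3, x4 ≥ 0.
At the optimum only iron-oxide yellow, phthalo blue are positive (calcium carbonate, talc = 0). Binding constraints: blue component and hiding power.
So iron-oxide yellow = 1.507 kg, phthalo blue = 0.9696 kg.
Hence cost = 2.02·1.507 + 12.55·0.9696 = $15.2126.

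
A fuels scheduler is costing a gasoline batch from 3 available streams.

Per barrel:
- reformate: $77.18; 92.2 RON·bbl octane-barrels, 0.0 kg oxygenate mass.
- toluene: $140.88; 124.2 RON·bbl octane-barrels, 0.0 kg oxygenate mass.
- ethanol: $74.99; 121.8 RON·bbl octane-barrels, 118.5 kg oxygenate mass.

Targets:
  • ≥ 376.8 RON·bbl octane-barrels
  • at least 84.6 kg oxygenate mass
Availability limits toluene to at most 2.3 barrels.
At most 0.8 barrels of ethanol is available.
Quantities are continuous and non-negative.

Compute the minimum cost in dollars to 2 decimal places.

$293.84

Let x1 = barrels of reformate, x2 = barrels of toluene, x3 = barrels of ethanol.
Minimise 77.18x1 + 140.88x2 + 74.99x3 with:
  92.2x1 + 124.2x2 + 121.8x3 ≥ 376.8   (octane-barrels)
  118.5x3 ≥ 84.6   (oxygenate mass)
  x2 ≤ 2.3
  x3 ≤ 0.8
  x1, x2, x3 ≥ 0.
The cheapest feasible vertex uses only reformate, ethanol; toluene is not used. There the octane-barrels and the ethanol cap constraints are tight.
That vertex is x1 = 3.0299, x3 = 0.8.
Hence cost = 77.18·3.0299 + 74.99·0.8 = $293.8397.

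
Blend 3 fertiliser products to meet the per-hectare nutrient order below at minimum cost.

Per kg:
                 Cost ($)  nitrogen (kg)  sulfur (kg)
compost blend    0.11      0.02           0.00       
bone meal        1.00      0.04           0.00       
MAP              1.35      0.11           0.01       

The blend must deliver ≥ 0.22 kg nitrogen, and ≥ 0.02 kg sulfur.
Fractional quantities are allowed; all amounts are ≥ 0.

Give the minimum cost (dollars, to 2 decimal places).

$2.70

Let x1 = kg of compost blend, x2 = kg of bone meal, x3 = kg of MAP.
Minimise 0.11x1 + 1x2 + 1.35x3 subject to:
  0.02x1 + 0.04x2 + 0.11x3 ≥ 0.22   (nitrogen)
  0.01x3 ≥ 0.02   (sulfur)
  x1, x2, x3 ≥ 0.
The minimum-cost mix takes nothing from compost blend, bone meal — only MAP. Binding constraints: nitrogen and sulfur.
Solving gives x3 = 2.
Objective = 1.35·2 = 2.7000.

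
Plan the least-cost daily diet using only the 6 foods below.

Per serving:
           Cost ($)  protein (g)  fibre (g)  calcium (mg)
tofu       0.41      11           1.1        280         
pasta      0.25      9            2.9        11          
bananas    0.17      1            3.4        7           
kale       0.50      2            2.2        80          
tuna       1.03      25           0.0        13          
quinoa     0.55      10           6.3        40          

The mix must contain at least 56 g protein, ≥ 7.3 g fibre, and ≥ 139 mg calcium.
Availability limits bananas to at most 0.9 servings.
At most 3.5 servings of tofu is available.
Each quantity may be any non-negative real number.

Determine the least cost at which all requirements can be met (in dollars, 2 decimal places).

$1.58

Let x1 = servings of tofu, x2 = servings of pasta, x3 = servings of bananas, x4 = servings of kale, x5 = servings of tuna, x6 = servings of quinoa.
Minimize 0.41x1 + 0.25x2 + 0.17x3 + 0.5x4 + 1.03x5 + 0.55x6 subject to:
  11x1 + 9x2 + 1x3 + 2x4 + 25x5 + 10x6 ≥ 56   (protein)
  1.1x1 + 2.9x2 + 3.4x3 + 2.2x4 + 6.3x6 ≥ 7.3   (fibre)
  280x1 + 11x2 + 7x3 + 80x4 + 13x5 + 40x6 ≥ 139   (calcium)
  x3 ≤ 0.9
  x1 ≤ 3.5
  x1, x2, x3, x4, x5, x6 ≥ 0.
The optimal basis is {tofu, pasta}; bananas, kale, tuna, quinoa drop out. The protein and calcium requirements are met with equality.
Optimal quantities: tofu = 0.2647 servings, pasta = 5.899 servings.
Cost = 0.41·0.2647 + 0.25·5.899 = 1.5833.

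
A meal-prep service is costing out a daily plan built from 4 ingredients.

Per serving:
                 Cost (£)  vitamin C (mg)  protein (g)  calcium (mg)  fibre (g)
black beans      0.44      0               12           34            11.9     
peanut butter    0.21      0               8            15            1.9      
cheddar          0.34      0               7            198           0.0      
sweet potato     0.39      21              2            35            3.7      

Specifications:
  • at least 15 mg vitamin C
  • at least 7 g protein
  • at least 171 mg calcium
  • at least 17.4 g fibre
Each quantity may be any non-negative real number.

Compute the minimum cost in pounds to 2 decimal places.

Treat it as an LP. Let x1 = servings of black beans, x2 = servings of peanut butter, x3 = servings of cheddar, x4 = servings of sweet potato.
Minimize 0.44x1 + 0.21x2 + 0.34x3 + 0.39x4 with:
  21x4 ≥ 15   (vitamin C)
  12x1 + 8x2 + 7x3 + 2x4 ≥ 7   (protein)
  34x1 + 15x2 + 198x3 + 35x4 ≥ 171   (calcium)
  11.9x1 + 1.9x2 + 3.7x4 ≥ 17.4   (fibre)
  x1, x2, x3, x4 ≥ 0.
The cheapest feasible vertex uses only black beans, cheddar, sweet potato; peanut butter is not used. There the vitamin C, calcium, fibre constraints are tight.
That vertex is x1 = 1.24, x3 = 0.5244, x4 = 0.7143.
Objective = 0.44·1.24 + 0.34·0.5244 + 0.39·0.7143 = 1.0025.

£1.00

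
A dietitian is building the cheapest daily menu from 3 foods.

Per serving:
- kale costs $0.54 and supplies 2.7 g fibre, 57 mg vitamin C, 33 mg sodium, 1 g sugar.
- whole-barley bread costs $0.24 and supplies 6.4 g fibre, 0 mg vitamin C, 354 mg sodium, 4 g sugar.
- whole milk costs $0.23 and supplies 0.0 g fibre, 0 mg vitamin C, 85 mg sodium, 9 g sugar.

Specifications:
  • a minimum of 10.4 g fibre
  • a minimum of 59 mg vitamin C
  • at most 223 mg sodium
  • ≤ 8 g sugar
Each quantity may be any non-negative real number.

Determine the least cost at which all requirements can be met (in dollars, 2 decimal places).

$1.72

Set it up as a linear program. Let x1 = servings of kale, x2 = servings of whole-barley bread, x3 = servings of whole milk.
Minimise 0.54x1 + 0.24x2 + 0.23x3 with:
  2.7x1 + 6.4x2 ≥ 10.4   (fibre)
  57x1 ≥ 59   (vitamin C)
  33x1 + 354x2 + 85x3 ≤ 223   (sodium)
  1x1 + 4x2 + 9x3 ≤ 8   (sugar)
  x1, x2, x3 ≥ 0.
The optimal basis is {kale, whole-barley bread}; whole milk drops out. There the fibre and sodium constraints are tight.
That vertex is x1 = 3.028, x2 = 0.3477.
Hence cost = 0.54·3.028 + 0.24·0.3477 = $1.7186.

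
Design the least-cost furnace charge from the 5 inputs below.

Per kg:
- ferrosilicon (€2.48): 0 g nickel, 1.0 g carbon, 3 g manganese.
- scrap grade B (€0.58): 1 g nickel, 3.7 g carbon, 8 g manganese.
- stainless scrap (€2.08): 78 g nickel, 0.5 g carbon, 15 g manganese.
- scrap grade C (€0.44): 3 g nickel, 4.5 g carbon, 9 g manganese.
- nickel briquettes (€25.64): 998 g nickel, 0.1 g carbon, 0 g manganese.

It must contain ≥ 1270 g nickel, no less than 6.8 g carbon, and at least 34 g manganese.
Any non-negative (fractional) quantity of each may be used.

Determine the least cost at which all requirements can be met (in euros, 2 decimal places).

€33.22

Set it up as a linear program. Let x1 = kg of ferrosilicon, x2 = kg of scrap grade B, x3 = kg of stainless scrap, x4 = kg of scrap grade C, x5 = kg of nickel briquettes.
min 2.48x1 + 0.58x2 + 2.08x3 + 0.44x4 + 25.64x5 s.t.:
  1x2 + 78x3 + 3x4 + 998x5 ≥ 1270   (nickel)
  1x1 + 3.7x2 + 0.5x3 + 4.5x4 + 0.1x5 ≥ 6.8   (carbon)
  3x1 + 8x2 + 15x3 + 9x4 ≥ 34   (manganese)
  x1, x2, x3, x4, x5 ≥ 0.
At the optimum only stainless scrap, scrap grade C, nickel briquettes are positive (ferrosilicon, scrap grade B = 0). There the nickel, carbon, manganese constraints are tight.
That vertex is x3 = 1.4736, x4 = 1.3217, x5 = 1.1534.
Cost = 2.08·1.4736 + 0.44·1.3217 + 25.64·1.1534 = 33.2198.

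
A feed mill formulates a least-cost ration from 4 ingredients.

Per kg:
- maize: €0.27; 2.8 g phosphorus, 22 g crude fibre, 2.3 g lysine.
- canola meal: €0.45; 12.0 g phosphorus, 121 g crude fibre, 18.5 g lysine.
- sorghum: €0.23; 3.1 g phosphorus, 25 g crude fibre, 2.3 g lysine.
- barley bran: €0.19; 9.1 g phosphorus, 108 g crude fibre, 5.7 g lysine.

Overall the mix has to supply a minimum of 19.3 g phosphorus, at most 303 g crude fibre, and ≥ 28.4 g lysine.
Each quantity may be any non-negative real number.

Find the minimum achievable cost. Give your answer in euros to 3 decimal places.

€0.699

Let x1 = kg of maize, x2 = kg of canola meal, x3 = kg of sorghum, x4 = kg of barley bran.
Minimize 0.27x1 + 0.45x2 + 0.23x3 + 0.19x4 with:
  2.8x1 + 12x2 + 3.1x3 + 9.1x4 ≥ 19.3   (phosphorus)
  22x1 + 121x2 + 25x3 + 108x4 ≤ 303   (crude fibre)
  2.3x1 + 18.5x2 + 2.3x3 + 5.7x4 ≥ 28.4   (lysine)
  x1, x2, x3, x4 ≥ 0.
The optimal basis is {canola meal, barley bran}; maize, sorghum drop out. The phosphorus and lysine requirements are met with equality.
Optimal quantities: canola meal = 1.485 kg, barley bran = 0.1626 kg.
Objective = 0.45·1.485 + 0.19·0.1626 = 0.69914.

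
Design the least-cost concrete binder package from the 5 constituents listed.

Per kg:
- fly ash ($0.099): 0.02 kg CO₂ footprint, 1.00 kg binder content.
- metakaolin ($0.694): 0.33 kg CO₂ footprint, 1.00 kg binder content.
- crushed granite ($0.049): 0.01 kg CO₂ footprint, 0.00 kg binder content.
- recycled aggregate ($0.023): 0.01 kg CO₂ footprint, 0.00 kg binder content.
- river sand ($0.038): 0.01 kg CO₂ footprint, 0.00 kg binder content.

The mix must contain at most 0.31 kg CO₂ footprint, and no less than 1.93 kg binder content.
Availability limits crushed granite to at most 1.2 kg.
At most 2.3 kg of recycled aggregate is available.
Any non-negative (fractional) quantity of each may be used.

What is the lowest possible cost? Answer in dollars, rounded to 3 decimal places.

$0.191

Let x1 = kg of fly ash, x2 = kg of metakaolin, x3 = kg of crushed granite, x4 = kg of recycled aggregate, x5 = kg of river sand.
min 0.099x1 + 0.694x2 + 0.049x3 + 0.023x4 + 0.038x5 with:
  0.02x1 + 0.33x2 + 0.01x3 + 0.01x4 + 0.01x5 ≤ 0.31   (CO₂ footprint)
  1x1 + 1x2 ≥ 1.93   (binder content)
  x3 ≤ 1.2
  x4 ≤ 2.3
  x1, x2, x3, x4, x5 ≥ 0.
At the optimum only fly ash is positive (metakaolin, crushed granite, recycled aggregate, river sand = 0). The binder content requirement is met with equality.
So fly ash = 1.93 kg.
Total cost: 0.099·1.93 = 0.19107.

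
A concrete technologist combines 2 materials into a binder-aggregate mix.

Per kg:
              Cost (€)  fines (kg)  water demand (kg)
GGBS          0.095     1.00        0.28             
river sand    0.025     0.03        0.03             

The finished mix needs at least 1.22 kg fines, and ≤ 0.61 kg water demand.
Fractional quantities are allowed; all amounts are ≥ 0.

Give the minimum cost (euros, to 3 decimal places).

€0.116

This is a linear program. Let x1 = kg of GGBS, x2 = kg of river sand.
Minimize 0.095x1 + 0.025x2 subject to:
  1x1 + 0.03x2 ≥ 1.22   (fines)
  0.28x1 + 0.03x2 ≤ 0.61   (water demand)
  x1, x2 ≥ 0.
The optimal basis is {GGBS}; river sand drops out. Binding constraint: fines.
That vertex is x1 = 1.22.
Objective = 0.095·1.22 = 0.11590.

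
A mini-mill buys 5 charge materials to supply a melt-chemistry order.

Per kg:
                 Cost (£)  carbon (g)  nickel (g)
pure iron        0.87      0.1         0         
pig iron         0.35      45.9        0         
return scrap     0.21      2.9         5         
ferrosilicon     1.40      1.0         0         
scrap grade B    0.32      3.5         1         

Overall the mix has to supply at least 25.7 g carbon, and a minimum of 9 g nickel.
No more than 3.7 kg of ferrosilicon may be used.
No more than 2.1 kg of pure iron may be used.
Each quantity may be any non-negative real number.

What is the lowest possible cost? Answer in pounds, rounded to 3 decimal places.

This is a linear program. Let x1 = kg of pure iron, x2 = kg of pig iron, x3 = kg of return scrap, x4 = kg of ferrosilicon, x5 = kg of scrap grade B.
min 0.87x1 + 0.35x2 + 0.21x3 + 1.4x4 + 0.32x5 with:
  0.1x1 + 45.9x2 + 2.9x3 + 1x4 + 3.5x5 ≥ 25.7   (carbon)
  5x3 + 1x5 ≥ 9   (nickel)
  x4 ≤ 3.7
  x1 ≤ 2.1
  x1, x2, x3, x4, x5 ≥ 0.
The optimal basis is {pig iron, return scrap}; pure iron, ferrosilicon, scrap grade B drop out. Binding constraints: carbon and nickel.
Optimal quantities: pig iron = 0.4462 kg, return scrap = 1.8 kg.
Cost = 0.35·0.4462 + 0.21·1.8 = 0.53417.

£0.534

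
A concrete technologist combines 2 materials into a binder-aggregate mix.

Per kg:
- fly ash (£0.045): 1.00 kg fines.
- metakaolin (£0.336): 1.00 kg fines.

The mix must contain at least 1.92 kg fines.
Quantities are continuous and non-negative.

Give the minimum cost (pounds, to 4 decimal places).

£0.0864

This is a linear program. Let x1 = kg of fly ash, x2 = kg of metakaolin.
min 0.045x1 + 0.336x2 s.t.:
  1x1 + 1x2 ≥ 1.92   (fines)
  x1, x2 ≥ 0.
The optimal basis is {fly ash}; metakaolin drops out. The fines requirement is met with equality.
Solving gives x1 = 1.92.
Total cost: 0.045·1.92 = 0.086400.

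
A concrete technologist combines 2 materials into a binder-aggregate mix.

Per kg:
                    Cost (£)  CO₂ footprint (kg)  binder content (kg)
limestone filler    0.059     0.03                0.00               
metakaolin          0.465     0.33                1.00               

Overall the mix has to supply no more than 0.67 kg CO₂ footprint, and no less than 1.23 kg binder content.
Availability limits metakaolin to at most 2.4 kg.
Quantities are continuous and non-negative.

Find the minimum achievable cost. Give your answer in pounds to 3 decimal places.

£0.572

Treat it as an LP. Let x1 = kg of limestone filler, x2 = kg of metakaolin.
Minimize 0.059x1 + 0.465x2 with:
  0.03x1 + 0.33x2 ≤ 0.67   (CO₂ footprint)
  1x2 ≥ 1.23   (binder content)
  x2 ≤ 2.4
  x1, x2 ≥ 0.
The minimum-cost mix takes nothing from limestone filler — only metakaolin. The binder content requirement is met with equality.
Solving gives x2 = 1.23.
Hence cost = 0.465·1.23 = £0.57195.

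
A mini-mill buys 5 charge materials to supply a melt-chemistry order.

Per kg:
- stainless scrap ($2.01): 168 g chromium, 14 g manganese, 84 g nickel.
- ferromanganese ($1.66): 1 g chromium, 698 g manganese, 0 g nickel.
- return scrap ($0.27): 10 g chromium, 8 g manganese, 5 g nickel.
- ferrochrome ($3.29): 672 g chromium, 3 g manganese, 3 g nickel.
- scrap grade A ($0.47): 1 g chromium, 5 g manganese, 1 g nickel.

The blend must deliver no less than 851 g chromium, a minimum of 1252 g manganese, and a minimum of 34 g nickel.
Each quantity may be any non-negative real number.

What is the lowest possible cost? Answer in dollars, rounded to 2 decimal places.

Let x1 = kg of stainless scrap, x2 = kg of ferromanganese, x3 = kg of return scrap, x4 = kg of ferrochrome, x5 = kg of scrap grade A.
Minimize 2.01x1 + 1.66x2 + 0.27x3 + 3.29x4 + 0.47x5 with:
  168x1 + 1x2 + 10x3 + 672x4 + 1x5 ≥ 851   (chromium)
  14x1 + 698x2 + 8x3 + 3x4 + 5x5 ≥ 1252   (manganese)
  84x1 + 5x3 + 3x4 + 1x5 ≥ 34   (nickel)
  x1, x2, x3, x4, x5 ≥ 0.
The optimal basis is {stainless scrap, ferromanganese, ferrochrome}; return scrap, scrap grade A drop out. There the chromium, manganese, nickel constraints are tight.
So stainless scrap = 0.3629 kg, ferromanganese = 1.781 kg, ferrochrome = 1.173 kg.
Total cost: 2.01·0.3629 + 1.66·1.781 + 3.29·1.173 = 7.5451.

$7.55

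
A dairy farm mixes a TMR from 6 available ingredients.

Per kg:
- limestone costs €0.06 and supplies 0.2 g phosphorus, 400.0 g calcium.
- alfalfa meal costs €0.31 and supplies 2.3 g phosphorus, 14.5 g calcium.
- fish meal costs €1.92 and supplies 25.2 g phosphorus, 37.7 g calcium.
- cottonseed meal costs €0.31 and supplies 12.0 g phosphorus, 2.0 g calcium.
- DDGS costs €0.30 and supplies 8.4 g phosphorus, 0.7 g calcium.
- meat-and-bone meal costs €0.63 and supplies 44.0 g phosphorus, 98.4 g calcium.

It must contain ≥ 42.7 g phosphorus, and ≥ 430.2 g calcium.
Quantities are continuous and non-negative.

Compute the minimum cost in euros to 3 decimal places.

€0.659

Let x1 = kg of limestone, x2 = kg of alfalfa meal, x3 = kg of fish meal, x4 = kg of cottonseed meal, x5 = kg of DDGS, x6 = kg of meat-and-bone meal.
min 0.06x1 + 0.31x2 + 1.92x3 + 0.31x4 + 0.3x5 + 0.63x6 subject to:
  0.2x1 + 2.3x2 + 25.2x3 + 12x4 + 8.4x5 + 44x6 ≥ 42.7   (phosphorus)
  400x1 + 14.5x2 + 37.7x3 + 2x4 + 0.7x5 + 98.4x6 ≥ 430.2   (calcium)
  x1, x2, x3, x4, x5, x6 ≥ 0.
At the optimum only limestone, meat-and-bone meal are positive (alfalfa meal, fish meal, cottonseed meal, DDGS = 0). The phosphorus and calcium requirements are met with equality.
Solving gives x1 = 0.8377, x6 = 0.9666.
Hence cost = 0.06·0.8377 + 0.63·0.9666 = €0.65922.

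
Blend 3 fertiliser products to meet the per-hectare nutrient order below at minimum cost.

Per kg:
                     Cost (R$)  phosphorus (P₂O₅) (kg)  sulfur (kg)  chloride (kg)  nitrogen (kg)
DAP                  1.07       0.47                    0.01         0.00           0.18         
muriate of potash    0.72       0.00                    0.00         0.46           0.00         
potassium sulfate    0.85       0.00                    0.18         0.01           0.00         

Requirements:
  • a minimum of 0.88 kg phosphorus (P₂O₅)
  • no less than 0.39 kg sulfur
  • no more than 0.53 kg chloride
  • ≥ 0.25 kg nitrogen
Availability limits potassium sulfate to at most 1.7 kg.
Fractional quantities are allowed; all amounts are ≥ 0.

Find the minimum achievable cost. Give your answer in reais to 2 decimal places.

R$10.43

This is a linear program. Let x1 = kg of DAP, x2 = kg of muriate of potash, x3 = kg of potassium sulfate.
min 1.07x1 + 0.72x2 + 0.85x3 with:
  0.47x1 ≥ 0.88   (phosphorus (P₂O₅))
  0.01x1 + 0.18x3 ≥ 0.39   (sulfur)
  0.46x2 + 0.01x3 ≤ 0.53   (chloride)
  0.18x1 ≥ 0.25   (nitrogen)
  x3 ≤ 1.7
  x1, x2, x3 ≥ 0.
The minimum-cost mix takes nothing from muriate of potash — only DAP, potassium sulfate. There the sulfur and the potassium sulfate cap constraints are tight.
That vertex is x1 = 8.4, x3 = 1.7.
Total cost: 1.07·8.4 + 0.85·1.7 = 10.4330.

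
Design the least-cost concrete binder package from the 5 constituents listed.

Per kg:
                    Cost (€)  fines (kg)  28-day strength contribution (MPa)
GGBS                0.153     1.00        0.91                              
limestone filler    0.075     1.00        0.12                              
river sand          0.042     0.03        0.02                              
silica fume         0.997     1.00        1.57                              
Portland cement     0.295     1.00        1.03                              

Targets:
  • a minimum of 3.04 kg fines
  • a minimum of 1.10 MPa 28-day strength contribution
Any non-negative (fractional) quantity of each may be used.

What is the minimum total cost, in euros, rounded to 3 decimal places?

Set it up as a linear program. Let x1 = kg of GGBS, x2 = kg of limestone filler, x3 = kg of river sand, x4 = kg of silica fume, x5 = kg of Portland cement.
Minimize 0.153x1 + 0.075x2 + 0.042x3 + 0.997x4 + 0.295x5 with:
  1x1 + 1x2 + 0.03x3 + 1x4 + 1x5 ≥ 3.04   (fines)
  0.91x1 + 0.12x2 + 0.02x3 + 1.57x4 + 1.03x5 ≥ 1.1   (28-day strength contribution)
  x1, x2, x3, x4, x5 ≥ 0.
The cheapest feasible vertex uses only GGBS, limestone filler; river sand, silica fume, Portland cement are not used. The fines and 28-day strength contribution requirements are met with equality.
Solving gives x1 = 0.9306, x2 = 2.109.
Total cost: 0.153·0.9306 + 0.075·2.109 = 0.30056.

€0.301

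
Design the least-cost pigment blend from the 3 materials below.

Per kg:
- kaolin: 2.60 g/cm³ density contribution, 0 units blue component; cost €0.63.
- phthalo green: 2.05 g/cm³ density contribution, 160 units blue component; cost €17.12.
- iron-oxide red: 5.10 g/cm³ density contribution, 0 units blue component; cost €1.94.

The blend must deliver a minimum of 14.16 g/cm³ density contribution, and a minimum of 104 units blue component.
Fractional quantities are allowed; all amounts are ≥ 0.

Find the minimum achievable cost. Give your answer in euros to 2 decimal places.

Let x1 = kg of kaolin, x2 = kg of phthalo green, x3 = kg of iron-oxide red.
min 0.63x1 + 17.12x2 + 1.94x3 subject to:
  2.6x1 + 2.05x2 + 5.1x3 ≥ 14.16   (density contribution)
  160x2 ≥ 104   (blue component)
  x1, x2, x3 ≥ 0.
At the optimum only kaolin, phthalo green are positive (iron-oxide red = 0). Binding constraints: density contribution and blue component.
Optimal quantities: kaolin = 4.934 kg, phthalo green = 0.65 kg.
Total cost: 0.63·4.934 + 17.12·0.65 = 14.2364.

€14.24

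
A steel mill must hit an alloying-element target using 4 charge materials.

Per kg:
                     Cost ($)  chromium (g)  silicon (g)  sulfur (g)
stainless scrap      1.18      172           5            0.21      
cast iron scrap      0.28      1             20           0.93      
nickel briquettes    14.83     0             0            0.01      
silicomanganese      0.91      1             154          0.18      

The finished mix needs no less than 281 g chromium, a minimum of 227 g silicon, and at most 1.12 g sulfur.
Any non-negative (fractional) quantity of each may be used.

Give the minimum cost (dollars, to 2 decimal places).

Set it up as a linear program. Let x1 = kg of stainless scrap, x2 = kg of cast iron scrap, x3 = kg of nickel briquettes, x4 = kg of silicomanganese.
Minimize 1.18x1 + 0.28x2 + 14.83x3 + 0.91x4 s.t.:
  172x1 + 1x2 + 1x4 ≥ 281   (chromium)
  5x1 + 20x2 + 154x4 ≥ 227   (silicon)
  0.21x1 + 0.93x2 + 0.01x3 + 0.18x4 ≤ 1.12   (sulfur)
  x1, x2, x3, x4 ≥ 0.
The minimum-cost mix takes nothing from cast iron scrap, nickel briquettes — only stainless scrap, silicomanganese. The chromium and silicon requirements are met with equality.
That vertex is x1 = 1.625, x4 = 1.421.
Objective = 1.18·1.625 + 0.91·1.421 = 3.2106.

$3.21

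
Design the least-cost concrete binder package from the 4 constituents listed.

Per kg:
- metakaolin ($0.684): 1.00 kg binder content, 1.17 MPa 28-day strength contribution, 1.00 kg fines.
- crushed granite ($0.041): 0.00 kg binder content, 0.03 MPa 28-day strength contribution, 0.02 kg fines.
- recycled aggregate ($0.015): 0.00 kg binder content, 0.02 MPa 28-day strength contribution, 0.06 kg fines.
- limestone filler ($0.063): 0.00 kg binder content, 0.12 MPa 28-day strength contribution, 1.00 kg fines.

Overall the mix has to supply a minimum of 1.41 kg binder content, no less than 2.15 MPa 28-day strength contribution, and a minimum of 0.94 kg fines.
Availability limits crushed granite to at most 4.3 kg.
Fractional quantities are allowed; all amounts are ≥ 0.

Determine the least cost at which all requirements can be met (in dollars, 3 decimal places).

$1.227

This is a linear program. Let x1 = kg of metakaolin, x2 = kg of crushed granite, x3 = kg of recycled aggregate, x4 = kg of limestone filler.
min 0.684x1 + 0.041x2 + 0.015x3 + 0.063x4 s.t.:
  1x1 ≥ 1.41   (binder content)
  1.17x1 + 0.03x2 + 0.02x3 + 0.12x4 ≥ 2.15   (28-day strength contribution)
  1x1 + 0.02x2 + 0.06x3 + 1x4 ≥ 0.94   (fines)
  x2 ≤ 4.3
  x1, x2, x3, x4 ≥ 0.
The minimum-cost mix takes nothing from crushed granite, recycled aggregate — only metakaolin, limestone filler. Binding constraints: binder content and 28-day strength contribution.
Solving gives x1 = 1.41, x4 = 4.169.
Cost = 0.684·1.41 + 0.063·4.169 = 1.22709.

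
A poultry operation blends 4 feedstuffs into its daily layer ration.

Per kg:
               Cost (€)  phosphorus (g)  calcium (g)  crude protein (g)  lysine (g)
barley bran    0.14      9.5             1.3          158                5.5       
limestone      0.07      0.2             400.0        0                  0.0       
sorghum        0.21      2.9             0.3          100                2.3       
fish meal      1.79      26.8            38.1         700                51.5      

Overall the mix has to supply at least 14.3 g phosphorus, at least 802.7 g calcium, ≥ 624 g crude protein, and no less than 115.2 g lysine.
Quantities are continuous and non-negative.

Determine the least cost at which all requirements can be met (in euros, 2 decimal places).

This is a linear program. Let x1 = kg of barley bran, x2 = kg of limestone, x3 = kg of sorghum, x4 = kg of fish meal.
Minimise 0.14x1 + 0.07x2 + 0.21x3 + 1.79x4 subject to:
  9.5x1 + 0.2x2 + 2.9x3 + 26.8x4 ≥ 14.3   (phosphorus)
  1.3x1 + 400x2 + 0.3x3 + 38.1x4 ≥ 802.7   (calcium)
  158x1 + 100x3 + 700x4 ≥ 624   (crude protein)
  5.5x1 + 2.3x3 + 51.5x4 ≥ 115.2   (lysine)
  x1, x2, x3, x4 ≥ 0.
The cheapest feasible vertex uses only barley bran, limestone; sorghum, fish meal are not used. Binding constraints: calcium and lysine.
Solving gives x1 = 20.95, x2 = 1.939.
Objective = 0.14·20.95 + 0.07·1.939 = 3.0687.

€3.07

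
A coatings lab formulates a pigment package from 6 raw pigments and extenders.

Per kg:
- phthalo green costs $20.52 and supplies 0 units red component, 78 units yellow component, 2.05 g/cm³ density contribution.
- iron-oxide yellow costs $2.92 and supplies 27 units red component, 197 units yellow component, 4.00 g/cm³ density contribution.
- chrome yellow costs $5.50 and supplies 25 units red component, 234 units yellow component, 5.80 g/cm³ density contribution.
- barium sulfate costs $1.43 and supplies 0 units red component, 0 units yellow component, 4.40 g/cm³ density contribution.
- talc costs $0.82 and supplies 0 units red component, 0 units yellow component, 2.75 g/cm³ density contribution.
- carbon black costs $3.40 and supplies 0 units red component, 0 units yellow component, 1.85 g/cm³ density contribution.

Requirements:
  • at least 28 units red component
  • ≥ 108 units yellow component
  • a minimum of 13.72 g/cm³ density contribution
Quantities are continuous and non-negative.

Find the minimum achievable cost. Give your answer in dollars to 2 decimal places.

Set it up as a linear program. Let x1 = kg of phthalo green, x2 = kg of iron-oxide yellow, x3 = kg of chrome yellow, x4 = kg of barium sulfate, x5 = kg of talc, x6 = kg of carbon black.
Minimise 20.52x1 + 2.92x2 + 5.5x3 + 1.43x4 + 0.82x5 + 3.4x6 s.t.:
  27x2 + 25x3 ≥ 28   (red component)
  78x1 + 197x2 + 234x3 ≥ 108   (yellow component)
  2.05x1 + 4x2 + 5.8x3 + 4.4x4 + 2.75x5 + 1.85x6 ≥ 13.72   (density contribution)
  x1, x2, x3, x4, x5, x6 ≥ 0.
The minimum-cost mix takes nothing from phthalo green, chrome yellow, barium sulfate, carbon black — only iron-oxide yellow, talc. The red component and density contribution requirements are met with equality.
So iron-oxide yellow = 1.037 kg, talc = 3.481 kg.
Cost = 2.92·1.037 + 0.82·3.481 = 5.8825.

$5.88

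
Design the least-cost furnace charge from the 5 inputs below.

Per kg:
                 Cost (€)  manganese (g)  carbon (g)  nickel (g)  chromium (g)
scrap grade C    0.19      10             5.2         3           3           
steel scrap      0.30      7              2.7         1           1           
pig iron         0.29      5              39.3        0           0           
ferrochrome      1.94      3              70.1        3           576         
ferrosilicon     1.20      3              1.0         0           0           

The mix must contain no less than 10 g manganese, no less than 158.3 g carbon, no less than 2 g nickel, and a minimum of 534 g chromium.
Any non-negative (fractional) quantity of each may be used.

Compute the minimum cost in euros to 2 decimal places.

€2.49

Let x1 = kg of scrap grade C, x2 = kg of steel scrap, x3 = kg of pig iron, x4 = kg of ferrochrome, x5 = kg of ferrosilicon.
Minimise 0.19x1 + 0.3x2 + 0.29x3 + 1.94x4 + 1.2x5 subject to:
  10x1 + 7x2 + 5x3 + 3x4 + 3x5 ≥ 10   (manganese)
  5.2x1 + 2.7x2 + 39.3x3 + 70.1x4 + 1x5 ≥ 158.3   (carbon)
  3x1 + 1x2 + 3x4 ≥ 2   (nickel)
  3x1 + 1x2 + 576x4 ≥ 534   (chromium)
  x1, x2, x3, x4, x5 ≥ 0.
At the optimum only pig iron, ferrochrome are positive (scrap grade C, steel scrap, ferrosilicon = 0). Binding constraints: carbon and chromium.
Solving gives x3 = 2.374, x4 = 0.9271.
Cost = 0.29·2.374 + 1.94·0.9271 = 2.4870.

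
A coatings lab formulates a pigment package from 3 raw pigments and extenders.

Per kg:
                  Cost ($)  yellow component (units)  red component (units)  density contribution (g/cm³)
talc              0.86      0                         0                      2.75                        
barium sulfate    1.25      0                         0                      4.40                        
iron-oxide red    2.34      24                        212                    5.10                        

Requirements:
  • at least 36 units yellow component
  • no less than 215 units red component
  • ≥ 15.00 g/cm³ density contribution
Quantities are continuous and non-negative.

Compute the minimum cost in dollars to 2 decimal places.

$5.60

This is a linear program. Let x1 = kg of talc, x2 = kg of barium sulfate, x3 = kg of iron-oxide red.
Minimise 0.86x1 + 1.25x2 + 2.34x3 with:
  24x3 ≥ 36   (yellow component)
  212x3 ≥ 215   (red component)
  2.75x1 + 4.4x2 + 5.1x3 ≥ 15   (density contribution)
  x1, x2, x3 ≥ 0.
The cheapest feasible vertex uses only barium sulfate, iron-oxide red; talc is not used. There the yellow component and density contribution constraints are tight.
So barium sulfate = 1.67 kg, iron-oxide red = 1.5 kg.
Total cost: 1.25·1.67 + 2.34·1.5 = 5.5975.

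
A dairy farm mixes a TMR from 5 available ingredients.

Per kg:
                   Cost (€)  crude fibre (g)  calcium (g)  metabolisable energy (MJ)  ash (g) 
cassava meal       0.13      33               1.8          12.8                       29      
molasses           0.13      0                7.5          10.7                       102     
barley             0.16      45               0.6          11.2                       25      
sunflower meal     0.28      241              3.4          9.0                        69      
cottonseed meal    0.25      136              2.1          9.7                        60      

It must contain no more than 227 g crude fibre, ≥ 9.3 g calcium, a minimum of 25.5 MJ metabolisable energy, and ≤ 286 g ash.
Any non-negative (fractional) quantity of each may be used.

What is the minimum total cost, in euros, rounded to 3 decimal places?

€0.279

Let x1 = kg of cassava meal, x2 = kg of molasses, x3 = kg of barley, x4 = kg of sunflower meal, x5 = kg of cottonseed meal.
min 0.13x1 + 0.13x2 + 0.16x3 + 0.28x4 + 0.25x5 with:
  33x1 + 45x3 + 241x4 + 136x5 ≤ 227   (crude fibre)
  1.8x1 + 7.5x2 + 0.6x3 + 3.4x4 + 2.1x5 ≥ 9.3   (calcium)
  12.8x1 + 10.7x2 + 11.2x3 + 9x4 + 9.7x5 ≥ 25.5   (metabolisable energy)
  29x1 + 102x2 + 25x3 + 69x4 + 60x5 ≤ 286   (ash)
  x1, x2, x3, x4, x5 ≥ 0.
At the optimum only cassava meal, molasses are positive (barley, sunflower meal, cottonseed meal = 0). The calcium and metabolisable energy requirements are met with equality.
Optimal quantities: cassava meal = 1.195 kg, molasses = 0.9531 kg.
Objective = 0.13·1.195 + 0.13·0.9531 = 0.27925.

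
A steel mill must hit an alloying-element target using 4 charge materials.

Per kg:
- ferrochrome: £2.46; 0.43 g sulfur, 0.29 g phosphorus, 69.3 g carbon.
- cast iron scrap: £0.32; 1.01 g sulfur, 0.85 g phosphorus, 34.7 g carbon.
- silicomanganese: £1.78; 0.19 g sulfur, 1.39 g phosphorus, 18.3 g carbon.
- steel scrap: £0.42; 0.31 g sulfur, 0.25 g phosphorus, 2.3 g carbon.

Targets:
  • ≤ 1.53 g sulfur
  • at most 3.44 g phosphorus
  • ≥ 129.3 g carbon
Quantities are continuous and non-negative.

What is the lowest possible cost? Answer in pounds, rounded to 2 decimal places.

Set it up as a linear program. Let x1 = kg of ferrochrome, x2 = kg of cast iron scrap, x3 = kg of silicomanganese, x4 = kg of steel scrap.
Minimise 2.46x1 + 0.32x2 + 1.78x3 + 0.42x4 with:
  0.43x1 + 1.01x2 + 0.19x3 + 0.31x4 ≤ 1.53   (sulfur)
  0.29x1 + 0.85x2 + 1.39x3 + 0.25x4 ≤ 3.44   (phosphorus)
  69.3x1 + 34.7x2 + 18.3x3 + 2.3x4 ≥ 129.3   (carbon)
  x1, x2, x3, x4 ≥ 0.
The cheapest feasible vertex uses only ferrochrome, cast iron scrap; silicomanganese, steel scrap are not used. The sulfur and carbon requirements are met with equality.
That vertex is x1 = 1.407, x2 = 0.9157.
Hence cost = 2.46·1.407 + 0.32·0.9157 = £3.7542.

£3.75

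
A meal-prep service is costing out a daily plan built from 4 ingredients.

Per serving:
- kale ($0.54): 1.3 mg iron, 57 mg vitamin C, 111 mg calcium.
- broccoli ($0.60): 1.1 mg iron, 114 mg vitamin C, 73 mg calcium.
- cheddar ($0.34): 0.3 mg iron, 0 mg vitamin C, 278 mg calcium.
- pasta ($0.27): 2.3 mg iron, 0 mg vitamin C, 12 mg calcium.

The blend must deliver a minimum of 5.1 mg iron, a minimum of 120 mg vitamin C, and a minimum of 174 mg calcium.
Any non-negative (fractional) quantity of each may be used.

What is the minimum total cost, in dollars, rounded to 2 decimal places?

Let x1 = servings of kale, x2 = servings of broccoli, x3 = servings of cheddar, x4 = servings of pasta.
min 0.54x1 + 0.6x2 + 0.34x3 + 0.27x4 subject to:
  1.3x1 + 1.1x2 + 0.3x3 + 2.3x4 ≥ 5.1   (iron)
  57x1 + 114x2 ≥ 120   (vitamin C)
  111x1 + 73x2 + 278x3 + 12x4 ≥ 174   (calcium)
  x1, x2, x3, x4 ≥ 0.
The minimum-cost mix takes nothing from kale — only broccoli, cheddar, pasta. There the iron, vitamin C, calcium constraints are tight.
Optimal quantities: broccoli = 1.053 servings, cheddar = 0.2771 servings, pasta = 1.678 servings.
Objective = 0.6·1.053 + 0.34·0.2771 + 0.27·1.678 = 1.1791.

$1.18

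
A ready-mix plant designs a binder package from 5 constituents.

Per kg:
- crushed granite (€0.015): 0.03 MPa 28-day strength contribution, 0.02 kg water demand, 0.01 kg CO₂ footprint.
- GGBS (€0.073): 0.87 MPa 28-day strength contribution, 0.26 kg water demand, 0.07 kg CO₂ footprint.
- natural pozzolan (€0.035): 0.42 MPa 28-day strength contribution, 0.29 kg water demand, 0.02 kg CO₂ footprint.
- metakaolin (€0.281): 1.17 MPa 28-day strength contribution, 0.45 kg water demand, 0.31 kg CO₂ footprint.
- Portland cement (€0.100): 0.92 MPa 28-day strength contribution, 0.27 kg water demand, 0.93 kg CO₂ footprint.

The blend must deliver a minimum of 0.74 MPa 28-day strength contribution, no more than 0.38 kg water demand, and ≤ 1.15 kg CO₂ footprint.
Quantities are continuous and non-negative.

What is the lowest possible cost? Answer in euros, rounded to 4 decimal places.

Treat it as an LP. Let x1 = kg of crushed granite, x2 = kg of GGBS, x3 = kg of natural pozzolan, x4 = kg of metakaolin, x5 = kg of Portland cement.
Minimise 0.015x1 + 0.073x2 + 0.035x3 + 0.281x4 + 0.1x5 with:
  0.03x1 + 0.87x2 + 0.42x3 + 1.17x4 + 0.92x5 ≥ 0.74   (28-day strength contribution)
  0.02x1 + 0.26x2 + 0.29x3 + 0.45x4 + 0.27x5 ≤ 0.38   (water demand)
  0.01x1 + 0.07x2 + 0.02x3 + 0.31x4 + 0.93x5 ≤ 1.15   (CO₂ footprint)
  x1, x2, x3, x4, x5 ≥ 0.
The minimum-cost mix takes nothing from crushed granite, metakaolin, Portland cement — only GGBS, natural pozzolan. There the 28-day strength contribution and water demand constraints are tight.
That vertex is x2 = 0.3843, x3 = 0.9658.
Hence cost = 0.073·0.3843 + 0.035·0.9658 = €0.061857.

€0.0619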